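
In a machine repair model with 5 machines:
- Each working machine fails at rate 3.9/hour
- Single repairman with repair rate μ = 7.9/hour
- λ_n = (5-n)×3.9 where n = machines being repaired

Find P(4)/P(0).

P(4)/P(0) = ∏_{i=0}^{4-1} λ_i/μ_{i+1}
= (5-0)×3.9/7.9 × (5-1)×3.9/7.9 × (5-2)×3.9/7.9 × (5-3)×3.9/7.9
= 7.1274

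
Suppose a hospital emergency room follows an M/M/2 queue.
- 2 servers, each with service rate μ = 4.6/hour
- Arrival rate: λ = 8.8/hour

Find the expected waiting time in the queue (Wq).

Traffic intensity: ρ = λ/(cμ) = 8.8/(2×4.6) = 0.9565
Since ρ = 0.9565 < 1, system is stable.
Offered load a = λ/μ = cρ = 8.8/4.6 = 1.9130
P₀ = [ Σₙ₌₀^1 aⁿ/n! + a^2/(2!(1-ρ)) ]⁻¹
Σ = a^0/0! + a^1/1! = 1.0000 + 1.9130 = 2.9130
a^2/(2!(1-ρ)) = 3.65974/(2 × 0.0434783) = 42.0870
P₀ = 1/(2.9130 + 42.0870) = 0.02222
Lq = P₀·a^2·ρ / (2!(1-ρ)²) = 0.0222222 × 3.65974 × 0.956522 / (2 × 0.00189036) = 20.5758
Wq = Lq/λ = 20.5758/8.8 = 2.3382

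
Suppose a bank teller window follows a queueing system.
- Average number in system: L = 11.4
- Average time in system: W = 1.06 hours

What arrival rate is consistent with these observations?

Little's Law: L = λW, so λ = L/W
λ = 11.4/1.06 = 10.7547 transactions/hour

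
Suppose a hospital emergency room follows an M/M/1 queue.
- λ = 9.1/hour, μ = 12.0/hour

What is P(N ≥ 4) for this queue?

ρ = λ/μ = 9.1/12.0 = 0.75833
P(N ≥ n) = ρⁿ
P(N ≥ 4) = 0.75833^4
P(N ≥ 4) = 0.3307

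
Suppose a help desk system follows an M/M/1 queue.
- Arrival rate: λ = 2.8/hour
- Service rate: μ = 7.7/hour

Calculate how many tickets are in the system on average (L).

ρ = λ/μ = 2.8/7.7 = 0.3636
For M/M/1: L = λ/(μ-λ)
L = 2.8/(7.7-2.8) = 2.8/4.90
L = 0.5714 tickets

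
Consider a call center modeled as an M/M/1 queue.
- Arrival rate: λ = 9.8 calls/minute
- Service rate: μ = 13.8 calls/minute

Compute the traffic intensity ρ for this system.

Server utilization: ρ = λ/μ
ρ = 9.8/13.8 = 0.7101
The server is busy 71.01% of the time.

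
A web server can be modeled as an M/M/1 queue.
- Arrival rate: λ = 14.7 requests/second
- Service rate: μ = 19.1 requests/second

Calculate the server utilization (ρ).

Server utilization: ρ = λ/μ
ρ = 14.7/19.1 = 0.7696
The server is busy 76.96% of the time.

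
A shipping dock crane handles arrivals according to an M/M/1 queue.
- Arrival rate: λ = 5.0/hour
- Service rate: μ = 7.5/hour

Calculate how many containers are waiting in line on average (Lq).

ρ = λ/μ = 5.0/7.5 = 0.6667
For M/M/1: Lq = λ²/(μ(μ-λ))
Lq = 25.00/(7.5 × 2.50)
Lq = 1.3333 containers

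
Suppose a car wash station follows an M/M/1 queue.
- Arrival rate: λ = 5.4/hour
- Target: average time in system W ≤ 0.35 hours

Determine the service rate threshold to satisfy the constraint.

For M/M/1: W = 1/(μ-λ)
Need W ≤ 0.35, so 1/(μ-λ) ≤ 0.35
μ - λ ≥ 1/0.35 = 2.8571
μ ≥ 5.4 + 2.8571 = 8.2571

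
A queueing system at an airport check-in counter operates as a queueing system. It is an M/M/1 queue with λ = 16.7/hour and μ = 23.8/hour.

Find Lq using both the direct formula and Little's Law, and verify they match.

Method 1 (direct): Lq = λ²/(μ(μ-λ)) = 278.89/(23.8 × 7.10) = 1.6504

Method 2 (Little's Law):
W = 1/(μ-λ) = 1/7.10 = 0.140845
Wq = W - 1/μ = 0.140845 - 0.0420168 = 0.098828
Lq = λWq = 16.7 × 0.098828 = 1.6504 ✔ (matches Method 1)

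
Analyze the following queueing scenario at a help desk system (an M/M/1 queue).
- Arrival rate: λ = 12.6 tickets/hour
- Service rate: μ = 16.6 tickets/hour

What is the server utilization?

Server utilization: ρ = λ/μ
ρ = 12.6/16.6 = 0.7590
The server is busy 75.90% of the time.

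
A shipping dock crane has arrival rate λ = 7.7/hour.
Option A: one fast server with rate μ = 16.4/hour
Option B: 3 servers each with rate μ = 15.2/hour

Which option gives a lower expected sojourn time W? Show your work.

Option A: single server μ = 16.4 (M/M/1)
  ρ_A = 7.7/16.4 = 0.4695
  W_A = 1/(μ-λ) = 1/(16.4-7.7) = 1/8.70 = 0.1149

Option B: 3 servers μ = 15.2 (M/M/3)
  ρ_B = λ/(cμ) = 7.7/(3×15.2) = 0.1689
  Offered load a = λ/μ = cρ = 7.7/15.2 = 0.5066
  P₀ = [ Σₙ₌₀^2 aⁿ/n! + a^3/(3!(1-ρ)) ]⁻¹
  Σ = a^0/0! + a^1/1! + a^2/2! = 1.0000 + 0.5066 + 0.1283 = 1.6349
  a^3/(3!(1-ρ)) = 0.1300/(6 × 0.8311) = 0.02607
  P₀ = 1/(1.6349 + 0.02607) = 0.6021
  Lq = P₀·a^3·ρ / (3!(1-ρ)²) = 0.60206 × 0.13000 × 0.16886 / (6 × 0.69079) = 0.003189
  Wq_B = Lq/λ = 0.0031887/7.7 = 0.0004141
  W_B = Wq_B + 1/μ = 0.0004141 + 0.06579 = 0.06620

Since W_B = 0.06620 < W_A = 0.1149, Option B (multiple servers) has the shorter time in system.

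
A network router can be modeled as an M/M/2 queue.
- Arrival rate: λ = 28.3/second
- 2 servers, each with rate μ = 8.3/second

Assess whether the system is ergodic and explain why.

Stability requires ρ = λ/(cμ) < 1
ρ = 28.3/(2 × 8.3) = 28.3/16.60 = 1.7048
Since 1.7048 ≥ 1, the system is UNSTABLE.
Need c > λ/μ = 28.3/8.3 = 3.41.
Minimum servers needed: c = 4.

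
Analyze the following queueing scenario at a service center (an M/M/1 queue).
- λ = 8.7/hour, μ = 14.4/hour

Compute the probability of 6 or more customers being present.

ρ = λ/μ = 8.7/14.4 = 0.604167
P(N ≥ n) = ρⁿ
P(N ≥ 6) = 0.604167^6
P(N ≥ 6) = 0.04863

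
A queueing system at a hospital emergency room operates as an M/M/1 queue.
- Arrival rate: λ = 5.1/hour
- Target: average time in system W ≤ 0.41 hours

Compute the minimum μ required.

For M/M/1: W = 1/(μ-λ)
Need W ≤ 0.41, so 1/(μ-λ) ≤ 0.41
μ - λ ≥ 1/0.41 = 2.4390
μ ≥ 5.1 + 2.4390 = 7.5390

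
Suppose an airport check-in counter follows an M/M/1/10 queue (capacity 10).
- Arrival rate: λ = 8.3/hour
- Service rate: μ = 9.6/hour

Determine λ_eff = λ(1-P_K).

ρ = λ/μ = 8.3/9.6 = 0.864583
P₀ = (1-ρ)/(1-ρ^(K+1)) = (1-0.864583)/(1-0.864583^11) = 0.1354/0.7982 = 0.1696
P_K = P₀×ρ^K = 0.16965 × 0.864583^10 = 0.16965 × 0.23338 = 0.03959
λ_eff = λ(1-P_K) = 8.3 × (1 - 0.03959) = 8.3 × 0.96041 = 7.9714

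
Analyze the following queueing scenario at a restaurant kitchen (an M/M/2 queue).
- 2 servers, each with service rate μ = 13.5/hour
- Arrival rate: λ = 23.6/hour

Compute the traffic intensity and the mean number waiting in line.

Traffic intensity: ρ = λ/(cμ) = 23.6/(2×13.5) = 0.8741
Since ρ = 0.8741 < 1, system is stable.
Offered load a = λ/μ = cρ = 23.6/13.5 = 1.7481
P₀ = [ Σₙ₌₀^1 aⁿ/n! + a^2/(2!(1-ρ)) ]⁻¹
Σ = a^0/0! + a^1/1! = 1.0000 + 1.7481 = 2.7481
a^2/(2!(1-ρ)) = 3.05602/(2 × 0.125926) = 12.1342
P₀ = 1/(2.7481 + 12.1342) = 0.06719
Lq = P₀·a^2·ρ / (2!(1-ρ)²) = 0.0671937 × 3.05602 × 0.874074 / (2 × 0.0158573) = 5.6594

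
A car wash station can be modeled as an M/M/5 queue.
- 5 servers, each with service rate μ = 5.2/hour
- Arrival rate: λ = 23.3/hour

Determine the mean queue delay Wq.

Traffic intensity: ρ = λ/(cμ) = 23.3/(5×5.2) = 0.8962
Since ρ = 0.8962 < 1, system is stable.
Offered load a = λ/μ = cρ = 23.3/5.2 = 4.4808
P₀ = [ Σₙ₌₀^4 aⁿ/n! + a^5/(5!(1-ρ)) ]⁻¹
Σ = a^0/0! + a^1/1! + a^2/2! + a^3/3! + a^4/4! = 1.000000 + 4.480769 + 10.03865 + 14.99362 + 16.79574 = 47.3088
a^5/(5!(1-ρ)) = 1806.1877/(120 × 0.10384615) = 144.9410
P₀ = 1/(47.3088 + 144.9410) = 0.005202
Lq = P₀·a^5·ρ / (5!(1-ρ)²) = 0.0052016 × 1806.1877 × 0.89615 / (120 × 0.010784) = 6.5061
Wq = Lq/λ = 6.5061/23.3 = 0.2792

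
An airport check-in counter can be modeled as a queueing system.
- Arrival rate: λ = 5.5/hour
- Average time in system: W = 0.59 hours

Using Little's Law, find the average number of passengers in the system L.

Little's Law: L = λW
L = 5.5 × 0.59 = 3.2450 passengers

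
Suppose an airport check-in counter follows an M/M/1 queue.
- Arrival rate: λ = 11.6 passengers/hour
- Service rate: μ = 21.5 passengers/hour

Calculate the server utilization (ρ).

Server utilization: ρ = λ/μ
ρ = 11.6/21.5 = 0.5395
The server is busy 53.95% of the time.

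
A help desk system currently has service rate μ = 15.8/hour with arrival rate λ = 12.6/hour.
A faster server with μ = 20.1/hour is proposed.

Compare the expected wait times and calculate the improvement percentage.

System 1: ρ₁ = 12.6/15.8 = 0.7975, W₁ = 1/(15.8-12.6) = 0.31250
System 2: ρ₂ = 12.6/20.1 = 0.6269, W₂ = 1/(20.1-12.6) = 0.13333
Improvement: (W₁-W₂)/W₁ = (0.31250-0.13333)/0.31250 = 57.33%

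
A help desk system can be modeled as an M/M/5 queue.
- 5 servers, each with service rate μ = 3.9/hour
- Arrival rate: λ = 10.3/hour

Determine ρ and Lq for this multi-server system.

Traffic intensity: ρ = λ/(cμ) = 10.3/(5×3.9) = 0.5282
Since ρ = 0.5282 < 1, system is stable.
Offered load a = λ/μ = cρ = 10.3/3.9 = 2.6410
P₀ = [ Σₙ₌₀^4 aⁿ/n! + a^5/(5!(1-ρ)) ]⁻¹
Σ = a^0/0! + a^1/1! + a^2/2! + a^3/3! + a^4/4! = 1.00000 + 2.64103 + 3.48751 + 3.07020 + 2.02712 = 12.2259
a^5/(5!(1-ρ)) = 128.4882/(120 × 0.4718) = 2.2695
P₀ = 1/(12.2259 + 2.2695) = 0.06899
Lq = P₀·a^5·ρ / (5!(1-ρ)²) = 0.06899 × 128.4882 × 0.5282 / (120 × 0.2226) = 0.1753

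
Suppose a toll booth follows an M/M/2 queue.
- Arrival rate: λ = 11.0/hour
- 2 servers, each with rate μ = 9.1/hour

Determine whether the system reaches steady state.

Stability requires ρ = λ/(cμ) < 1
ρ = 11.0/(2 × 9.1) = 11.0/18.20 = 0.6044
Since 0.6044 < 1, the system is STABLE.
The servers are busy 60.44% of the time.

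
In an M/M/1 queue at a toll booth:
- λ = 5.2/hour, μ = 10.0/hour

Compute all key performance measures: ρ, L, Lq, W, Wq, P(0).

Step 1: ρ = λ/μ = 5.2/10.0 = 0.5200
Step 2: L = λ/(μ-λ) = 5.2/4.80 = 1.0833
Step 3: Lq = λ²/(μ(μ-λ)) = 27.04/(10.0×4.80) = 0.5633
Step 4: W = 1/(μ-λ) = 1/4.80 = 0.20833
Step 5: Wq = λ/(μ(μ-λ)) = 5.2/(10.0×4.80) = 0.1083
Step 6: P(0) = 1-ρ = 0.4800
Verify: L = λW = 5.2×0.20833 = 1.0833 ✔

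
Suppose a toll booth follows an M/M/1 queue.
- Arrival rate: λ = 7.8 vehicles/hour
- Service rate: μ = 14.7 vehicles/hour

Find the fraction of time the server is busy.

Server utilization: ρ = λ/μ
ρ = 7.8/14.7 = 0.5306
The server is busy 53.06% of the time.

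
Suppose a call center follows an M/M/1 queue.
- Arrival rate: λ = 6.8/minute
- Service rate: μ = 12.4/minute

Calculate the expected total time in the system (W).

First, compute utilization: ρ = λ/μ = 6.8/12.4 = 0.5484
For M/M/1: W = 1/(μ-λ)
W = 1/(12.4-6.8) = 1/5.60
W = 0.1786 minutes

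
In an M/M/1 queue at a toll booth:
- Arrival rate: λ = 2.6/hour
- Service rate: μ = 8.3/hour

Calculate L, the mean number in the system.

ρ = λ/μ = 2.6/8.3 = 0.3133
For M/M/1: L = λ/(μ-λ)
L = 2.6/(8.3-2.6) = 2.6/5.70
L = 0.4561 vehicles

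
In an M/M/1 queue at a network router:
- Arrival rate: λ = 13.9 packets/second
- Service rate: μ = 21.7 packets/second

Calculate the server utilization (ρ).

Server utilization: ρ = λ/μ
ρ = 13.9/21.7 = 0.6406
The server is busy 64.06% of the time.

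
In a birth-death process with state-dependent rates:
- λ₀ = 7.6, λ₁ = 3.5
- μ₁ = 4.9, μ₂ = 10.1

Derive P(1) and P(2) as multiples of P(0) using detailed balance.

Balance equations:
State 0: λ₀P₀ = μ₁P₁ → P₁ = (λ₀/μ₁)P₀ = (7.6/4.9)P₀ = 1.5510P₀
State 1: P₂ = (λ₀λ₁)/(μ₁μ₂)P₀ = (7.6×3.5)/(4.9×10.1)P₀ = 0.5375P₀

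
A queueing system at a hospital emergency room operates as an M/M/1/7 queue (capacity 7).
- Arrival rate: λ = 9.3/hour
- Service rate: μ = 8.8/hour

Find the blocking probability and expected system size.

ρ = λ/μ = 9.3/8.8 = 1.05682
P₀ = (1-ρ)/(1-ρ^(K+1)) = (1-1.05682)/(1-1.05682^8) = -0.05682/-0.5560 = 0.1022
P_K = P₀×ρ^K = 0.1022 × 1.05682^7 = 0.1022 × 1.4723 = 0.1505
Blocking probability P_7 = 0.1505 (15.05%)
L = ρ[1 - (K+1)ρ^K + Kρ^(K+1)] / [(1-ρ)(1-ρ^(K+1))]
L = 1.05682 × (1 - 8×1.4723368 + 7×1.5559950) / ((1 - 1.05682) × (1 - 1.5559950)) = 3.7892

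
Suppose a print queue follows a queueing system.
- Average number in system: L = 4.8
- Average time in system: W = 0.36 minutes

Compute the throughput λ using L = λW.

Little's Law: L = λW, so λ = L/W
λ = 4.8/0.36 = 13.3333 jobs/minute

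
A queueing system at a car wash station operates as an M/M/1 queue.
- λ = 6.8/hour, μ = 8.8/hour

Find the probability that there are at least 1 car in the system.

ρ = λ/μ = 6.8/8.8 = 0.7727
P(N ≥ n) = ρⁿ
P(N ≥ 1) = 0.7727^1
P(N ≥ 1) = 0.7727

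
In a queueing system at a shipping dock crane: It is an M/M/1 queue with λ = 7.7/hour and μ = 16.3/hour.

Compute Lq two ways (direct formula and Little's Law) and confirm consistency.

Method 1 (direct): Lq = λ²/(μ(μ-λ)) = 59.29/(16.3 × 8.60) = 0.4230

Method 2 (Little's Law):
W = 1/(μ-λ) = 1/8.60 = 0.11628
Wq = W - 1/μ = 0.11628 - 0.061350 = 0.05493
Lq = λWq = 7.7 × 0.05493 = 0.4230 ✔ (matches Method 1)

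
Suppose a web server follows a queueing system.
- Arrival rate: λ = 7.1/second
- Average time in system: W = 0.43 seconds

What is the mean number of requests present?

Little's Law: L = λW
L = 7.1 × 0.43 = 3.0530 requests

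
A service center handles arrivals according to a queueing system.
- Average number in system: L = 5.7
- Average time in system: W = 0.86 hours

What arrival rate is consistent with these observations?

Little's Law: L = λW, so λ = L/W
λ = 5.7/0.86 = 6.6279 customers/hour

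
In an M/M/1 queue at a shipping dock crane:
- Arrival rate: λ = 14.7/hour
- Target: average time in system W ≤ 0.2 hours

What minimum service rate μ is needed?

For M/M/1: W = 1/(μ-λ)
Need W ≤ 0.2, so 1/(μ-λ) ≤ 0.2
μ - λ ≥ 1/0.2 = 5.0000
μ ≥ 14.7 + 5.0000 = 19.7000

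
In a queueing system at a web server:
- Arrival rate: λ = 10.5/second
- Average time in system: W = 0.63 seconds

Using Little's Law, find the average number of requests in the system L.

Little's Law: L = λW
L = 10.5 × 0.63 = 6.6150 requests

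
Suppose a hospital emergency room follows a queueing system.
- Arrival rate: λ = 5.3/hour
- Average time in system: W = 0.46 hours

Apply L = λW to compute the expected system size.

Little's Law: L = λW
L = 5.3 × 0.46 = 2.4380 patients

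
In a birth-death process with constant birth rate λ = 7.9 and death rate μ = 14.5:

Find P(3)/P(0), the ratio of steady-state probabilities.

For constant rates: P(n)/P(0) = (λ/μ)^n
P(3)/P(0) = (7.9/14.5)^3 = 0.5448^3 = 0.1617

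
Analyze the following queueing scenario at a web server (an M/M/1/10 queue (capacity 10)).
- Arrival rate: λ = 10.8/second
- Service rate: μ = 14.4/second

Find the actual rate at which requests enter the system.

ρ = λ/μ = 10.8/14.4 = 0.7500
P₀ = (1-ρ)/(1-ρ^(K+1)) = (1-0.7500)/(1-0.7500^11) = 0.2500/0.9578 = 0.2610
P_K = P₀×ρ^K = 0.2610 × 0.7500^10 = 0.2610 × 0.05631 = 0.01470
λ_eff = λ(1-P_K) = 10.8 × (1 - 0.01470) = 10.8 × 0.9853 = 10.6412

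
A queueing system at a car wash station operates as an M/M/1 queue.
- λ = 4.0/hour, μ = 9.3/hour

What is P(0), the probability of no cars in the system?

ρ = λ/μ = 4.0/9.3 = 0.4301
P(0) = 1 - ρ = 1 - 0.4301 = 0.5699
The server is idle 56.99% of the time.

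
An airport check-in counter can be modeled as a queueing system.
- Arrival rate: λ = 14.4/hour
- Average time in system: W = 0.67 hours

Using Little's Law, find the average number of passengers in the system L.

Little's Law: L = λW
L = 14.4 × 0.67 = 9.6480 passengers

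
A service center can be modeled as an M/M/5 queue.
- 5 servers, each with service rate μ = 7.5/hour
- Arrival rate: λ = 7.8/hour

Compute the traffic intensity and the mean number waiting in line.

Traffic intensity: ρ = λ/(cμ) = 7.8/(5×7.5) = 0.2080
Since ρ = 0.2080 < 1, system is stable.
Offered load a = λ/μ = cρ = 7.8/7.5 = 1.0400
P₀ = [ Σₙ₌₀^4 aⁿ/n! + a^5/(5!(1-ρ)) ]⁻¹
Σ = a^0/0! + a^1/1! + a^2/2! + a^3/3! + a^4/4! = 1.0000 + 1.0400 + 0.5408 + 0.1875 + 0.04874 = 2.8170
a^5/(5!(1-ρ)) = 1.2167/(120 × 0.7920) = 0.01280
P₀ = 1/(2.8170 + 0.01280) = 0.3534
Lq = P₀·a^5·ρ / (5!(1-ρ)²) = 0.3534 × 1.2167 × 0.2080 / (120 × 0.6273) = 0.001188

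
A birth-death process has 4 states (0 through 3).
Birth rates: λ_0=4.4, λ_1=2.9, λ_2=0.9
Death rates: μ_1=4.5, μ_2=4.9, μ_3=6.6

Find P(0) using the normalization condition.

Ratios P(n)/P(0) = (λ₀···λₙ₋₁)/(μ₁···μₙ):
P(1)/P(0) = (4.4)/(4.5) = 0.97778
P(2)/P(0) = (4.4×2.9)/(4.5×4.9) = 0.57868
P(3)/P(0) = (4.4×2.9×0.9)/(4.5×4.9×6.6) = 0.078912

Normalization: ∑ P(n) = 1
P(0) × (1.0000 + 0.97778 + 0.57868 + 0.078912) = 1
P(0) × 2.63537 = 1
P(0) = 1/2.63537 = 0.3795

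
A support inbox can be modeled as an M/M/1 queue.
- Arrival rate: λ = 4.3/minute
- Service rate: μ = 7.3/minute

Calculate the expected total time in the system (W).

First, compute utilization: ρ = λ/μ = 4.3/7.3 = 0.5890
For M/M/1: W = 1/(μ-λ)
W = 1/(7.3-4.3) = 1/3.00
W = 0.3333 minutes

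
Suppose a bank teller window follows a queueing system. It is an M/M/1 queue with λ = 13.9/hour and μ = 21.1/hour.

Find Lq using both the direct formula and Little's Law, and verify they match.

Method 1 (direct): Lq = λ²/(μ(μ-λ)) = 193.21/(21.1 × 7.20) = 1.2718

Method 2 (Little's Law):
W = 1/(μ-λ) = 1/7.20 = 0.13889
Wq = W - 1/μ = 0.13889 - 0.047393 = 0.09150
Lq = λWq = 13.9 × 0.09150 = 1.2718 ✔ (matches Method 1)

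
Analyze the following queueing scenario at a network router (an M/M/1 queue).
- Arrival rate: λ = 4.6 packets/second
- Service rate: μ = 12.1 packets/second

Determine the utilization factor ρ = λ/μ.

Server utilization: ρ = λ/μ
ρ = 4.6/12.1 = 0.3802
The server is busy 38.02% of the time.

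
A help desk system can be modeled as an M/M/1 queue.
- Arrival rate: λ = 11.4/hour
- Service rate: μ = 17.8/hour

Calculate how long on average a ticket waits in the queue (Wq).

First, compute utilization: ρ = λ/μ = 11.4/17.8 = 0.6404
For M/M/1: Wq = λ/(μ(μ-λ))
Wq = 11.4/(17.8 × (17.8-11.4))
Wq = 11.4/(17.8 × 6.40)
Wq = 0.1001 hours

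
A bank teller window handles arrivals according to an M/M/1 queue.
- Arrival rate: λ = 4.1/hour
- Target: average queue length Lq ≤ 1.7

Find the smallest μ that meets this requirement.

For M/M/1: Lq = λ²/(μ(μ-λ))
Need Lq ≤ 1.7, i.e. μ(μ-λ) ≥ λ²/1.7
μ² - 4.1μ - 16.81/1.7 ≥ 0  →  μ² - 4.1μ - 9.888235 ≥ 0
Quadratic formula (positive root): μ = [λ + √(λ² + 4×9.888235)]/2
Discriminant: 16.81 + 4×9.888235 = 56.36294, √56.36294 = 7.50753
μ ≥ (4.1 + 7.50753)/2 = 5.8038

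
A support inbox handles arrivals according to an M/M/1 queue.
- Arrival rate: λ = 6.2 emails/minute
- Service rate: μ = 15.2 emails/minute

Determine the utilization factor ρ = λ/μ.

Server utilization: ρ = λ/μ
ρ = 6.2/15.2 = 0.4079
The server is busy 40.79% of the time.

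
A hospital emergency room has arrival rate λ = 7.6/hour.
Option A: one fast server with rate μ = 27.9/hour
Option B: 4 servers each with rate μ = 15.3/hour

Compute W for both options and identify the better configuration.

Option A: single server μ = 27.9 (M/M/1)
  ρ_A = 7.6/27.9 = 0.2724
  W_A = 1/(μ-λ) = 1/(27.9-7.6) = 1/20.30 = 0.04926

Option B: 4 servers μ = 15.3 (M/M/4)
  ρ_B = λ/(cμ) = 7.6/(4×15.3) = 0.1242
  Offered load a = λ/μ = cρ = 7.6/15.3 = 0.4967
  P₀ = [ Σₙ₌₀^3 aⁿ/n! + a^4/(4!(1-ρ)) ]⁻¹
  Σ = a^0/0! + a^1/1! + a^2/2! + a^3/3! = 1.0000 + 0.4967 + 0.1234 + 0.02043 = 1.6405
  a^4/(4!(1-ρ)) = 0.06088/(24 × 0.8758) = 0.002896
  P₀ = 1/(1.6405 + 0.002896) = 0.6085
  Lq = P₀·a^4·ρ / (4!(1-ρ)²) = 0.6085 × 0.06088 × 0.1242 / (24 × 0.7671) = 0.0002499
  Wq_B = Lq/λ = 0.0002499/7.6 = 0.00003288
  W_B = Wq_B + 1/μ = 0.00003288 + 0.06536 = 0.06539

Since W_A = 0.04926 < W_B = 0.06539, Option A (single fast server) has the shorter time in system.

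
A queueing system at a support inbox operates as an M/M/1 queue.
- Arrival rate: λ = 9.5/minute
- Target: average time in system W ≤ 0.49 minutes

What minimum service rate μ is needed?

For M/M/1: W = 1/(μ-λ)
Need W ≤ 0.49, so 1/(μ-λ) ≤ 0.49
μ - λ ≥ 1/0.49 = 2.0408
μ ≥ 9.5 + 2.0408 = 11.5408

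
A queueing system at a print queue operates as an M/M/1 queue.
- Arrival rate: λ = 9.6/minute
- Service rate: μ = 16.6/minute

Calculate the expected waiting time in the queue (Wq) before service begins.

First, compute utilization: ρ = λ/μ = 9.6/16.6 = 0.5783
For M/M/1: Wq = λ/(μ(μ-λ))
Wq = 9.6/(16.6 × (16.6-9.6))
Wq = 9.6/(16.6 × 7.00)
Wq = 0.08262 minutes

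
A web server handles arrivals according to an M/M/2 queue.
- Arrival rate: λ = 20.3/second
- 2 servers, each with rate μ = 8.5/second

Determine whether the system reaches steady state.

Stability requires ρ = λ/(cμ) < 1
ρ = 20.3/(2 × 8.5) = 20.3/17.00 = 1.1941
Since 1.1941 ≥ 1, the system is UNSTABLE.
Need c > λ/μ = 20.3/8.5 = 2.39.
Minimum servers needed: c = 3.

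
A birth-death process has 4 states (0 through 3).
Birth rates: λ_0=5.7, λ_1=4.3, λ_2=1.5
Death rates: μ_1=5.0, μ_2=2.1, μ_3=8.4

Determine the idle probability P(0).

Ratios P(n)/P(0) = (λ₀···λₙ₋₁)/(μ₁···μₙ):
P(1)/P(0) = (5.7)/(5.0) = 1.1400
P(2)/P(0) = (5.7×4.3)/(5.0×2.1) = 2.3343
P(3)/P(0) = (5.7×4.3×1.5)/(5.0×2.1×8.4) = 0.4168

Normalization: ∑ P(n) = 1
P(0) × (1.0000 + 1.1400 + 2.3343 + 0.4168) = 1
P(0) × 4.8911 = 1
P(0) = 1/4.8911 = 0.2045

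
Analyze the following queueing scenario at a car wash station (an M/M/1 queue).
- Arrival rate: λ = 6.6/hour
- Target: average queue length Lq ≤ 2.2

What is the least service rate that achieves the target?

For M/M/1: Lq = λ²/(μ(μ-λ))
Need Lq ≤ 2.2, i.e. μ(μ-λ) ≥ λ²/2.2
μ² - 6.6μ - 43.56/2.2 ≥ 0  →  μ² - 6.6μ - 19.8000 ≥ 0
Quadratic formula (positive root): μ = [λ + √(λ² + 4×19.8000)]/2
Discriminant: 43.56 + 4×19.8000 = 122.7600, √122.7600 = 11.0797
μ ≥ (6.6 + 11.0797)/2 = 8.8399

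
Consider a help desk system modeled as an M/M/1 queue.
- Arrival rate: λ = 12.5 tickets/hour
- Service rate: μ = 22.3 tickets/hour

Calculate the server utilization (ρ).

Server utilization: ρ = λ/μ
ρ = 12.5/22.3 = 0.5605
The server is busy 56.05% of the time.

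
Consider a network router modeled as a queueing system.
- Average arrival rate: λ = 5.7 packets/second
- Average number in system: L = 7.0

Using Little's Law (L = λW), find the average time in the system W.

Little's Law: L = λW, so W = L/λ
W = 7.0/5.7 = 1.2281 seconds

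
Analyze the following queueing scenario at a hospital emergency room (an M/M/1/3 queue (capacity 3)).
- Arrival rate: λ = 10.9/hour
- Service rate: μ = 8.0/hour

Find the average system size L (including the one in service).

ρ = λ/μ = 10.9/8.0 = 1.3625
P₀ = (1-ρ)/(1-ρ^(K+1)) = (1-1.3625)/(1-1.3625^4) = -0.3625/-2.4462 = 0.1482
P_K = P₀×ρ^K = 0.14819 × 1.3625^3 = 0.14819 × 2.5294 = 0.3748
L = ρ[1 - (K+1)ρ^K + Kρ^(K+1)] / [(1-ρ)(1-ρ^(K+1))]
L = 1.3625 × (1 - 4×2.52935 + 3×3.44624) / ((1 - 1.3625) × (1 - 3.44624)) = 1.8765 patients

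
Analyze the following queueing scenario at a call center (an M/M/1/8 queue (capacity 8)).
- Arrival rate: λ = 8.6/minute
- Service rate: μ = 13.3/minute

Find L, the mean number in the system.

ρ = λ/μ = 8.6/13.3 = 0.6466
P₀ = (1-ρ)/(1-ρ^(K+1)) = (1-0.6466)/(1-0.6466^9) = 0.3534/0.9802 = 0.3605
P_K = P₀×ρ^K = 0.3605 × 0.6466^8 = 0.3605 × 0.03056 = 0.01102
L = ρ[1 - (K+1)ρ^K + Kρ^(K+1)] / [(1-ρ)(1-ρ^(K+1))]
L = 0.6466 × (1 - 9×0.030555 + 8×0.019757) / ((1 - 0.6466) × (1 - 0.019757)) = 1.6483 calls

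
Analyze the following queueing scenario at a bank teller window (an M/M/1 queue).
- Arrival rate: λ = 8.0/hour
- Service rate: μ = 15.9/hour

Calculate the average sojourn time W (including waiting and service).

First, compute utilization: ρ = λ/μ = 8.0/15.9 = 0.5031
For M/M/1: W = 1/(μ-λ)
W = 1/(15.9-8.0) = 1/7.90
W = 0.1266 hours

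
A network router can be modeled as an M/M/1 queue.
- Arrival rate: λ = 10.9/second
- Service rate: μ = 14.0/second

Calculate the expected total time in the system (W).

First, compute utilization: ρ = λ/μ = 10.9/14.0 = 0.7786
For M/M/1: W = 1/(μ-λ)
W = 1/(14.0-10.9) = 1/3.10
W = 0.3226 seconds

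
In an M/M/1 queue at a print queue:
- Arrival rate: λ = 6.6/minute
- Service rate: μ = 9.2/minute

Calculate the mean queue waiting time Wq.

First, compute utilization: ρ = λ/μ = 6.6/9.2 = 0.7174
For M/M/1: Wq = λ/(μ(μ-λ))
Wq = 6.6/(9.2 × (9.2-6.6))
Wq = 6.6/(9.2 × 2.60)
Wq = 0.2759 minutes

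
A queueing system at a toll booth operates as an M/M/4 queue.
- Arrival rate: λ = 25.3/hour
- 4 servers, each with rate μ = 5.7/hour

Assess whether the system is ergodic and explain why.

Stability requires ρ = λ/(cμ) < 1
ρ = 25.3/(4 × 5.7) = 25.3/22.80 = 1.1096
Since 1.1096 ≥ 1, the system is UNSTABLE.
Need c > λ/μ = 25.3/5.7 = 4.44.
Minimum servers needed: c = 5.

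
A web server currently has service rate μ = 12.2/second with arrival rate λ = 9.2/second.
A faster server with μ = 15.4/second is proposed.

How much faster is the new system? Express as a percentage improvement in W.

System 1: ρ₁ = 9.2/12.2 = 0.7541, W₁ = 1/(12.2-9.2) = 0.3333
System 2: ρ₂ = 9.2/15.4 = 0.5974, W₂ = 1/(15.4-9.2) = 0.1613
Improvement: (W₁-W₂)/W₁ = (0.3333-0.1613)/0.3333 = 51.61%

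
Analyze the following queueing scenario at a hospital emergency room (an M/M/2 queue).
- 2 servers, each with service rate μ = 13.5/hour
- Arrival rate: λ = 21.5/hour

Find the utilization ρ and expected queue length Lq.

Traffic intensity: ρ = λ/(cμ) = 21.5/(2×13.5) = 0.7963
Since ρ = 0.7963 < 1, system is stable.
Offered load a = λ/μ = cρ = 21.5/13.5 = 1.5926
P₀ = [ Σₙ₌₀^1 aⁿ/n! + a^2/(2!(1-ρ)) ]⁻¹
Σ = a^0/0! + a^1/1! = 1.0000 + 1.5926 = 2.5926
a^2/(2!(1-ρ)) = 2.53635/(2 × 0.203704) = 6.2256
P₀ = 1/(2.5926 + 6.2256) = 0.1134
Lq = P₀·a^2·ρ / (2!(1-ρ)²) = 0.11340 × 2.5364 × 0.79630 / (2 × 0.041495) = 2.7598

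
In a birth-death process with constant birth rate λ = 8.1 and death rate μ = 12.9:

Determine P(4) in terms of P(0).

For constant rates: P(n)/P(0) = (λ/μ)^n
P(4)/P(0) = (8.1/12.9)^4 = 0.6279^4 = 0.1554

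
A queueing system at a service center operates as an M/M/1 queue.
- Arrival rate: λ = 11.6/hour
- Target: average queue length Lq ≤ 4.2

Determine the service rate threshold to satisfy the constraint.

For M/M/1: Lq = λ²/(μ(μ-λ))
Need Lq ≤ 4.2, i.e. μ(μ-λ) ≥ λ²/4.2
μ² - 11.6μ - 134.56/4.2 ≥ 0  →  μ² - 11.6μ - 32.0381 ≥ 0
Quadratic formula (positive root): μ = [λ + √(λ² + 4×32.0381)]/2
Discriminant: 134.56 + 4×32.0381 = 262.7124, √262.7124 = 16.2084
μ ≥ (11.6 + 16.2084)/2 = 13.9042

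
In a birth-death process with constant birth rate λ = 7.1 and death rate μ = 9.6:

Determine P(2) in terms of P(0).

For constant rates: P(n)/P(0) = (λ/μ)^n
P(2)/P(0) = (7.1/9.6)^2 = 0.7396^2 = 0.5470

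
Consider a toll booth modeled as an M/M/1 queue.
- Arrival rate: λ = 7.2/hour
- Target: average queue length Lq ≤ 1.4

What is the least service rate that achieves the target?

For M/M/1: Lq = λ²/(μ(μ-λ))
Need Lq ≤ 1.4, i.e. μ(μ-λ) ≥ λ²/1.4
μ² - 7.2μ - 51.84/1.4 ≥ 0  →  μ² - 7.2μ - 37.02857 ≥ 0
Quadratic formula (positive root): μ = [λ + √(λ² + 4×37.02857)]/2
Discriminant: 51.84 + 4×37.02857 = 199.9543, √199.9543 = 14.14052
μ ≥ (7.2 + 14.14052)/2 = 10.6703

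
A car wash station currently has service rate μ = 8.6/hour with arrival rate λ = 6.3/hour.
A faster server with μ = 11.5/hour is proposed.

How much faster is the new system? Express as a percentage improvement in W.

System 1: ρ₁ = 6.3/8.6 = 0.7326, W₁ = 1/(8.6-6.3) = 0.4348
System 2: ρ₂ = 6.3/11.5 = 0.5478, W₂ = 1/(11.5-6.3) = 0.1923
Improvement: (W₁-W₂)/W₁ = (0.4348-0.1923)/0.4348 = 55.77%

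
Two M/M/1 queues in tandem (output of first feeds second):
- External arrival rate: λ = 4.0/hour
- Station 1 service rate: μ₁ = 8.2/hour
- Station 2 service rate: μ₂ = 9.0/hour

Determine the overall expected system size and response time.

By Jackson's theorem, each station behaves as independent M/M/1.
Station 1: ρ₁ = 4.0/8.2 = 0.4878, L₁ = ρ₁/(1-ρ₁) = λ/(μ₁-λ) = 4.0/4.20 = 0.9524
Station 2: ρ₂ = 4.0/9.0 = 0.4444, L₂ = ρ₂/(1-ρ₂) = λ/(μ₂-λ) = 4.0/5.00 = 0.8000
Total: L = L₁ + L₂ = 0.9524 + 0.8000 = 1.7524
W = L/λ = 1.7524/4.0 = 0.4381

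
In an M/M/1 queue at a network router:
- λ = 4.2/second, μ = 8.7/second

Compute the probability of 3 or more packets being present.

ρ = λ/μ = 4.2/8.7 = 0.4828
P(N ≥ n) = ρⁿ
P(N ≥ 3) = 0.4828^3
P(N ≥ 3) = 0.1125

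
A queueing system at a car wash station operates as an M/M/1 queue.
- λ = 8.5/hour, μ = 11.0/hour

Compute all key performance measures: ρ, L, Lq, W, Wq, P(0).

Step 1: ρ = λ/μ = 8.5/11.0 = 0.7727
Step 2: L = λ/(μ-λ) = 8.5/2.50 = 3.4000
Step 3: Lq = λ²/(μ(μ-λ)) = 72.25/(11.0×2.50) = 2.6273
Step 4: W = 1/(μ-λ) = 1/2.50 = 0.4000
Step 5: Wq = λ/(μ(μ-λ)) = 8.5/(11.0×2.50) = 0.3091
Step 6: P(0) = 1-ρ = 0.2273
Verify: L = λW = 8.5×0.4000 = 3.4000 ✔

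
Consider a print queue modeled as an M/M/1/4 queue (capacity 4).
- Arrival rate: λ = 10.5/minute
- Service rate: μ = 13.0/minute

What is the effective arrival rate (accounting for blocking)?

ρ = λ/μ = 10.5/13.0 = 0.8077
P₀ = (1-ρ)/(1-ρ^(K+1)) = (1-0.8077)/(1-0.8077^5) = 0.19230/0.65624 = 0.2930
P_K = P₀×ρ^K = 0.2930 × 0.8077^4 = 0.2930 × 0.4256 = 0.1247
λ_eff = λ(1-P_K) = 10.5 × (1 - 0.12471) = 10.5 × 0.87529 = 9.1905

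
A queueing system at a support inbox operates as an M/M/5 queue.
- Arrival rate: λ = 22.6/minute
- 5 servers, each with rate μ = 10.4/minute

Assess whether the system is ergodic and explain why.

Stability requires ρ = λ/(cμ) < 1
ρ = 22.6/(5 × 10.4) = 22.6/52.00 = 0.4346
Since 0.4346 < 1, the system is STABLE.
The servers are busy 43.46% of the time.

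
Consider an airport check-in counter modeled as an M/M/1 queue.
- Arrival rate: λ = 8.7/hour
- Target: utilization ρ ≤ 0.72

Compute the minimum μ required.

ρ = λ/μ, so μ = λ/ρ
μ ≥ 8.7/0.72 = 12.0833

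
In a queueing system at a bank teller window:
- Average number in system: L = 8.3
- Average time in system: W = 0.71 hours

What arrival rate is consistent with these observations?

Little's Law: L = λW, so λ = L/W
λ = 8.3/0.71 = 11.6901 transactions/hour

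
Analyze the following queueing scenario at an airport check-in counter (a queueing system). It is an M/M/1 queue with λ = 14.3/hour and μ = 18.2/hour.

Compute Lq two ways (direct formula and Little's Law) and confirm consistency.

Method 1 (direct): Lq = λ²/(μ(μ-λ)) = 204.49/(18.2 × 3.90) = 2.8810

Method 2 (Little's Law):
W = 1/(μ-λ) = 1/3.90 = 0.25641
Wq = W - 1/μ = 0.25641 - 0.054945 = 0.20147
Lq = λWq = 14.3 × 0.20147 = 2.8810 ✔ (matches Method 1)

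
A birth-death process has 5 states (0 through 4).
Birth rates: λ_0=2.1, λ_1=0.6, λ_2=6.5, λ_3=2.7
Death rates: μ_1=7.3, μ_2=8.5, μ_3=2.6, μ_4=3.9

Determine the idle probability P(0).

Ratios P(n)/P(0) = (λ₀···λₙ₋₁)/(μ₁···μₙ):
P(1)/P(0) = (2.1)/(7.3) = 0.2877
P(2)/P(0) = (2.1×0.6)/(7.3×8.5) = 0.02031
P(3)/P(0) = (2.1×0.6×6.5)/(7.3×8.5×2.6) = 0.05077
P(4)/P(0) = (2.1×0.6×6.5×2.7)/(7.3×8.5×2.6×3.9) = 0.03515

Normalization: ∑ P(n) = 1
P(0) × (1.0000 + 0.2877 + 0.02031 + 0.05077 + 0.03515) = 1
P(0) × 1.3939 = 1
P(0) = 1/1.3939 = 0.7174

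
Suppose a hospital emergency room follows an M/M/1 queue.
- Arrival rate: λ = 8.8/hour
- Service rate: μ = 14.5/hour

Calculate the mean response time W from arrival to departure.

First, compute utilization: ρ = λ/μ = 8.8/14.5 = 0.6069
For M/M/1: W = 1/(μ-λ)
W = 1/(14.5-8.8) = 1/5.70
W = 0.1754 hours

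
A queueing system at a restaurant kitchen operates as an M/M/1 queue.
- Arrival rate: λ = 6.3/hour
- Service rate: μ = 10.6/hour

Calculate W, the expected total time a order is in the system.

First, compute utilization: ρ = λ/μ = 6.3/10.6 = 0.5943
For M/M/1: W = 1/(μ-λ)
W = 1/(10.6-6.3) = 1/4.30
W = 0.2326 hours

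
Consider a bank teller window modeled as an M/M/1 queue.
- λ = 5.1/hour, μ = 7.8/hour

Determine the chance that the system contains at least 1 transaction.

ρ = λ/μ = 5.1/7.8 = 0.6538
P(N ≥ n) = ρⁿ
P(N ≥ 1) = 0.6538^1
P(N ≥ 1) = 0.6538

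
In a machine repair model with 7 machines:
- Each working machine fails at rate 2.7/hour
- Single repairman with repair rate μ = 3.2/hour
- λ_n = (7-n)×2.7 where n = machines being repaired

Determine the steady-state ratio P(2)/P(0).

P(2)/P(0) = ∏_{i=0}^{2-1} λ_i/μ_{i+1}
= (7-0)×2.7/3.2 × (7-1)×2.7/3.2
= 29.9004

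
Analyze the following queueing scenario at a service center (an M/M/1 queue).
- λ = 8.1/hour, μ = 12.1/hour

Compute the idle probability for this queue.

ρ = λ/μ = 8.1/12.1 = 0.6694
P(0) = 1 - ρ = 1 - 0.6694 = 0.3306
The server is idle 33.06% of the time.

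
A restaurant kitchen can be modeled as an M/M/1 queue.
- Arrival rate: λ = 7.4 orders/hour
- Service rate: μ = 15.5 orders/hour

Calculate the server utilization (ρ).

Server utilization: ρ = λ/μ
ρ = 7.4/15.5 = 0.4774
The server is busy 47.74% of the time.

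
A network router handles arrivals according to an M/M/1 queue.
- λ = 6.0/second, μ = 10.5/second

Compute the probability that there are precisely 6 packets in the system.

ρ = λ/μ = 6.0/10.5 = 0.5714
P(n) = (1-ρ)ρⁿ
P(6) = (1-0.5714) × 0.5714^6
P(6) = 0.4286 × 0.03480
P(6) = 0.01492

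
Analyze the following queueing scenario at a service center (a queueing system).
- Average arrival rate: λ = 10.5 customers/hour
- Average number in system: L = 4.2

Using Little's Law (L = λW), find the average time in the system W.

Little's Law: L = λW, so W = L/λ
W = 4.2/10.5 = 0.4000 hours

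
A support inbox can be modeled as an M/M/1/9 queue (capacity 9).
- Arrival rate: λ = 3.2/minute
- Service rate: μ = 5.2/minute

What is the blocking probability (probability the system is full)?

ρ = λ/μ = 3.2/5.2 = 0.61538
P₀ = (1-ρ)/(1-ρ^(K+1)) = (1-0.61538)/(1-0.61538^10) = 0.3846/0.9922 = 0.3876
P_K = P₀×ρ^K = 0.38764 × 0.61538^9 = 0.38764 × 0.012656 = 0.004906
Blocking probability = 0.49%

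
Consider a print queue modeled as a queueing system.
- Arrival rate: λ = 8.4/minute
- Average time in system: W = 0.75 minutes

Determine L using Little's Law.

Little's Law: L = λW
L = 8.4 × 0.75 = 6.3000 jobs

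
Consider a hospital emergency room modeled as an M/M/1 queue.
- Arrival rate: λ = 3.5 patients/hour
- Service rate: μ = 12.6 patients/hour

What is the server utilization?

Server utilization: ρ = λ/μ
ρ = 3.5/12.6 = 0.2778
The server is busy 27.78% of the time.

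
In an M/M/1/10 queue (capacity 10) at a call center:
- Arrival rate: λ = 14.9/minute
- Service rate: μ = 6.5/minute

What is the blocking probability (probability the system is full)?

ρ = λ/μ = 14.9/6.5 = 2.2923
P₀ = (1-ρ)/(1-ρ^(K+1)) = (1-2.2923)/(1-2.2923^11) = -1.2923/-9182.0299 = 0.0001407
P_K = P₀×ρ^K = 0.00014074 × 2.2923^10 = 0.00014074 × 4006.0332 = 0.5638
Blocking probability = 56.38%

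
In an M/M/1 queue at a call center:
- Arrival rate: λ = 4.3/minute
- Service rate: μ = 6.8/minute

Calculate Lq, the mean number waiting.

ρ = λ/μ = 4.3/6.8 = 0.6324
For M/M/1: Lq = λ²/(μ(μ-λ))
Lq = 18.49/(6.8 × 2.50)
Lq = 1.0876 calls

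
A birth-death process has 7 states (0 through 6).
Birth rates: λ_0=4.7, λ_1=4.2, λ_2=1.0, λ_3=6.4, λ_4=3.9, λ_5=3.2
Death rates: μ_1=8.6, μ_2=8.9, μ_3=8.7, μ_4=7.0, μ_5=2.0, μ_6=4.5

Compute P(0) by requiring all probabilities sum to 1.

Ratios P(n)/P(0) = (λ₀···λₙ₋₁)/(μ₁···μₙ):
P(1)/P(0) = (4.7)/(8.6) = 0.5465
P(2)/P(0) = (4.7×4.2)/(8.6×8.9) = 0.2579
P(3)/P(0) = (4.7×4.2×1.0)/(8.6×8.9×8.7) = 0.02964
P(4)/P(0) = (4.7×4.2×1.0×6.4)/(8.6×8.9×8.7×7.0) = 0.02710
P(5)/P(0) = (4.7×4.2×1.0×6.4×3.9)/(8.6×8.9×8.7×7.0×2.0) = 0.05285
P(6)/P(0) = (4.7×4.2×1.0×6.4×3.9×3.2)/(8.6×8.9×8.7×7.0×2.0×4.5) = 0.03758

Normalization: ∑ P(n) = 1
P(0) × (1.0000 + 0.5465 + 0.2579 + 0.02964 + 0.02710 + 0.05285 + 0.03758) = 1
P(0) × 1.9516 = 1
P(0) = 1/1.9516 = 0.5124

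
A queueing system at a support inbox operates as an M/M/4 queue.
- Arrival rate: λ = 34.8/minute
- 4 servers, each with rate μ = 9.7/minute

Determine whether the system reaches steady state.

Stability requires ρ = λ/(cμ) < 1
ρ = 34.8/(4 × 9.7) = 34.8/38.80 = 0.8969
Since 0.8969 < 1, the system is STABLE.
The servers are busy 89.69% of the time.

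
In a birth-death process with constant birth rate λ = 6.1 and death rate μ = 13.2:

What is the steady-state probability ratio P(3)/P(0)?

For constant rates: P(n)/P(0) = (λ/μ)^n
P(3)/P(0) = (6.1/13.2)^3 = 0.46212^3 = 0.09869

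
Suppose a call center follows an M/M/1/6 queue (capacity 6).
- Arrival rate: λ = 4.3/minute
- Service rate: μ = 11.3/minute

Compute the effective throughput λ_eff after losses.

ρ = λ/μ = 4.3/11.3 = 0.38053
P₀ = (1-ρ)/(1-ρ^(K+1)) = (1-0.38053)/(1-0.38053^7) = 0.6195/0.9988 = 0.6202
P_K = P₀×ρ^K = 0.6202 × 0.38053^6 = 0.6202 × 0.003036 = 0.001883
λ_eff = λ(1-P_K) = 4.3 × (1 - 0.001883) = 4.3 × 0.99812 = 4.2919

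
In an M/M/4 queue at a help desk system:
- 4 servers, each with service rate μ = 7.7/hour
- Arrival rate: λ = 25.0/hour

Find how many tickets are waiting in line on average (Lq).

Traffic intensity: ρ = λ/(cμ) = 25.0/(4×7.7) = 0.8117
Since ρ = 0.8117 < 1, system is stable.
Offered load a = λ/μ = cρ = 25.0/7.7 = 3.2468
P₀ = [ Σₙ₌₀^3 aⁿ/n! + a^4/(4!(1-ρ)) ]⁻¹
Σ = a^0/0! + a^1/1! + a^2/2! + a^3/3! = 1.0000 + 3.2468 + 5.2707 + 5.7042 = 15.2217
a^4/(4!(1-ρ)) = 111.1213/(24 × 0.1883117) = 24.5872
P₀ = 1/(15.2217 + 24.5872) = 0.02512
Lq = P₀·a^4·ρ / (4!(1-ρ)²) = 0.025120 × 111.1213 × 0.81169 / (24 × 0.035461) = 2.6622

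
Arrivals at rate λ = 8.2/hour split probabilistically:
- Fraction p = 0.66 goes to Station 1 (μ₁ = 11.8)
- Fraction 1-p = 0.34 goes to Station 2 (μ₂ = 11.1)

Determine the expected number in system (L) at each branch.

Effective rates: λ₁ = 8.2×0.66 = 5.412, λ₂ = 8.2×0.34 = 2.788
Station 1: ρ₁ = 5.412/11.8 = 0.45864, L₁ = ρ₁/(1-ρ₁) = 0.45864/(1-0.45864) = 0.8472
Station 2: ρ₂ = 2.788/11.1 = 0.25117, L₂ = ρ₂/(1-ρ₂) = 0.25117/(1-0.25117) = 0.3354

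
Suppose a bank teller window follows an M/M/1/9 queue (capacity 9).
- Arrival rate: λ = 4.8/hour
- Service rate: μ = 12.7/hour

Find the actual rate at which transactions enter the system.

ρ = λ/μ = 4.8/12.7 = 0.377953
P₀ = (1-ρ)/(1-ρ^(K+1)) = (1-0.377953)/(1-0.377953^10) = 0.6220/0.9999 = 0.6221
P_K = P₀×ρ^K = 0.62208 × 0.377953^9 = 0.62208 × 0.00015738 = 0.00009790
λ_eff = λ(1-P_K) = 4.8 × (1 - 0.00009790) = 4.8 × 0.9999 = 4.7995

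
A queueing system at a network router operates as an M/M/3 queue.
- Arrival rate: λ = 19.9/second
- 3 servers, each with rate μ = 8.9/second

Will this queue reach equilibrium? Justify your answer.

Stability requires ρ = λ/(cμ) < 1
ρ = 19.9/(3 × 8.9) = 19.9/26.70 = 0.7453
Since 0.7453 < 1, the system is STABLE.
The servers are busy 74.53% of the time.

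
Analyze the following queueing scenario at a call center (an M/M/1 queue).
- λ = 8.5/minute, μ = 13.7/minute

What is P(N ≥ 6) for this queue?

ρ = λ/μ = 8.5/13.7 = 0.62044
P(N ≥ n) = ρⁿ
P(N ≥ 6) = 0.62044^6
P(N ≥ 6) = 0.05704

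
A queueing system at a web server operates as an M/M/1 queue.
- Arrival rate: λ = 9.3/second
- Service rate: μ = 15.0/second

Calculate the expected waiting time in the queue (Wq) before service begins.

First, compute utilization: ρ = λ/μ = 9.3/15.0 = 0.6200
For M/M/1: Wq = λ/(μ(μ-λ))
Wq = 9.3/(15.0 × (15.0-9.3))
Wq = 9.3/(15.0 × 5.70)
Wq = 0.1088 seconds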